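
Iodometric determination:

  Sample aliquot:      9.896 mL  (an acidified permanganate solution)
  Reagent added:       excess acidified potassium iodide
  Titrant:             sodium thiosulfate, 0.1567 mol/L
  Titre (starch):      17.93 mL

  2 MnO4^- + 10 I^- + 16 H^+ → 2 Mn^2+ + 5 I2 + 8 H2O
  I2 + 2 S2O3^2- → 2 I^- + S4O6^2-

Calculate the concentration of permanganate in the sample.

n(S2O3^2-) = 0.01793 × 0.1567 = 2.810 × 10^-3 mol
n(I2) = n(S2O3^2-)/2 = 1.405 × 10^-3 mol
From the 2:5 ratio, n(MnO4^-) in the aliquot = 2/5 × 1.405 × 10^-3 = 5.619 × 10^-4 mol
[MnO4^-] = 5.619 × 10^-4 / 0.009896 = 0.05678 mol/L

0.05678 mol/L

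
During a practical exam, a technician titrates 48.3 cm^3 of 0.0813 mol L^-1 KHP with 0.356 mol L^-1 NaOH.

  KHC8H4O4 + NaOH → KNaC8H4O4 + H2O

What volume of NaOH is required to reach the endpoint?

11.0 mL

n(KHC8H4O4) = 0.0483 L × 0.0813 mol/L = 3.93 × 10^-3 mol
n(NaOH) = 3.93 × 10^-3 mol (1:1 stoichiometry)
V(NaOH) = 3.93 × 10^-3 mol / 0.356 mol/L = 0.0110 L = 11.0 mL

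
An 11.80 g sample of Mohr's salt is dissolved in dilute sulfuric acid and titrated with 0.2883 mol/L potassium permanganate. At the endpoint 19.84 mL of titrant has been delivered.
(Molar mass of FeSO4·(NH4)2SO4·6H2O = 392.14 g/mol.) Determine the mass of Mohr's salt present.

11.21 g

MnO4^- + 5 Fe^2+ + 8 H^+ → Mn^2+ + 5 Fe^3+ + 4 H2O
n(KMnO4) = 0.01984 L × 0.2883 mol/L = 5.720 × 10^-3 mol
From the 5:1 ratio, n(FeSO4·(NH4)2SO4·6H2O) = 5/1 × 5.720 × 10^-3 = 0.02860 mol
mass of FeSO4·(NH4)2SO4·6H2O = 0.02860 × 392.14 g/mol = 11.21 g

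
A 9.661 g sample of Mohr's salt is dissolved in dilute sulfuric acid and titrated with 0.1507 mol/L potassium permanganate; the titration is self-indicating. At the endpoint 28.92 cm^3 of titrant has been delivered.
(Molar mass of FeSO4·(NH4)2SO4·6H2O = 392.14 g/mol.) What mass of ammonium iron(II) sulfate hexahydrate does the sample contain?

MnO4^- + 5 Fe^2+ + 8 H^+ → Mn^2+ + 5 Fe^3+ + 4 H2O
n(KMnO4) = 0.02892 L × 0.1507 mol/L = 4.358 × 10^-3 mol
From the 5:1 ratio, n(FeSO4·(NH4)2SO4·6H2O) = 5/1 × 4.358 × 10^-3 = 0.02179 mol
mass of FeSO4·(NH4)2SO4·6H2O = 0.02179 × 392.14 g/mol = 8.545 g

8.545 g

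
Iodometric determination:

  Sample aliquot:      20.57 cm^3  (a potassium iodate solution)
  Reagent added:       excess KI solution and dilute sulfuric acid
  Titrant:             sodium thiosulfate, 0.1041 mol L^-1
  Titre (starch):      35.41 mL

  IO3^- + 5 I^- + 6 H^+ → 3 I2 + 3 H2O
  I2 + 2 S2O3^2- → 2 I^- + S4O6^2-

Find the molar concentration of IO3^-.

0.02987 mol/L

n(S2O3^2-) = 0.03541 × 0.1041 = 3.686 × 10^-3 mol
n(I2) = n(S2O3^2-)/2 = 1.843 × 10^-3 mol
From the 1:3 ratio, n(IO3^-) in the aliquot = 1/3 × 1.843 × 10^-3 = 6.144 × 10^-4 mol
[IO3^-] = 6.144 × 10^-4 / 0.02057 = 0.02987 mol/L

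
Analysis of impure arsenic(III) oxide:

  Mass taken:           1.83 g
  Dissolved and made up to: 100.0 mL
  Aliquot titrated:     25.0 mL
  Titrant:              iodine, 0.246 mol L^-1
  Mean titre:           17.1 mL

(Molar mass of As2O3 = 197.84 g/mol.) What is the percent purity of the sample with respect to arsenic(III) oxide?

As2O3 + 2 I2 + 2 H2O → As2O5 + 4 HI
n(I2) per titration = 0.0171 × 0.246 = 4.21 × 10^-3 mol
From the 1:2 ratio, n(As2O3) in each aliquot = 1/2 × 4.21 × 10^-3 = 2.10 × 10^-3 mol
n(As2O3) in the whole flask = 2.10 × 10^-3 × 100.0/25.0 = 8.41 × 10^-3 mol
mass of As2O3 = 8.41 × 10^-3 × 197.84 = 1.66 g
% As2O3 = 1.66 / 1.83 × 100 = 91.0 %

91.0 %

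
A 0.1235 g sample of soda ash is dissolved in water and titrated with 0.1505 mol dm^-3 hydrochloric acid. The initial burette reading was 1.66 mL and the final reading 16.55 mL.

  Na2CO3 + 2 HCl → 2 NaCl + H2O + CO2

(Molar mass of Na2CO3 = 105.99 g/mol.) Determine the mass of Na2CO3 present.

0.1188 g

n(HCl) = 0.01489 L × 0.1505 mol/L = 2.241 × 10^-3 mol
From the 1:2 ratio, n(Na2CO3) = 1/2 × 2.241 × 10^-3 = 1.120 × 10^-3 mol
mass of Na2CO3 = 1.120 × 10^-3 × 105.99 g/mol = 0.1188 g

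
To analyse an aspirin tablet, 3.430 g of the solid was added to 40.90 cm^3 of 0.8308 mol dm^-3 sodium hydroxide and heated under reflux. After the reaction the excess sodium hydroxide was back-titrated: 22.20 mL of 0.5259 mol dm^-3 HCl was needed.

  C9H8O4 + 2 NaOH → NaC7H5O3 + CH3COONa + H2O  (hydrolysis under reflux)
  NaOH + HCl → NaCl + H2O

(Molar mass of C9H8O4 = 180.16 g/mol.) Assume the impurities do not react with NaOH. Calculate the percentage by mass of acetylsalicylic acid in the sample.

58.58 %

n(NaOH) added = 0.04090 × 0.8308 = 0.03398 mol
n(HCl) used in back-titration = 0.02220 × 0.5259 = 0.01167 mol
n(NaOH) left over = 0.01167 mol (1:1 ratio)
n(NaOH) consumed by analyte = 0.03398 − 0.01167 = 0.02230 mol
From the 1:2 ratio, n(C9H8O4) = 1/2 × 0.02230 = 0.01115 mol
mass of C9H8O4 = 0.01115 × 180.16 = 2.009 g
% C9H8O4 = 2.009 / 3.430 × 100 = 58.58 %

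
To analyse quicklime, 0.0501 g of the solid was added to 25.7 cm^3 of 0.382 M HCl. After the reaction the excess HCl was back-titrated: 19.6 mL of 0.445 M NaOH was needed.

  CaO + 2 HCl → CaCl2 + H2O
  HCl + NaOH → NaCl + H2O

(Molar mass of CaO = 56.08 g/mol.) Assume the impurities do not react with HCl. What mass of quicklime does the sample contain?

0.0307 g

n(HCl) added = 0.0257 × 0.382 = 9.82 × 10^-3 mol
n(NaOH) used in back-titration = 0.0196 × 0.445 = 8.72 × 10^-3 mol
n(HCl) left over = 8.72 × 10^-3 mol (1:1 ratio)
n(HCl) consumed by analyte = 9.82 × 10^-3 − 8.72 × 10^-3 = 1.10 × 10^-3 mol
From the 1:2 ratio, n(CaO) = 1/2 × 1.10 × 10^-3 = 5.48 × 10^-4 mol
mass of CaO = 5.48 × 10^-4 × 56.08 = 0.0307 g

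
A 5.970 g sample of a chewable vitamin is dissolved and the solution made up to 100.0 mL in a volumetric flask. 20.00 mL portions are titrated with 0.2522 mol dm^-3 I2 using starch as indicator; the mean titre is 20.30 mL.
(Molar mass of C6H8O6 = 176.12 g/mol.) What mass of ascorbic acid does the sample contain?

4.508 g

C6H8O6 + I2 → C6H6O6 + 2 HI
n(I2) per titration = 0.02030 × 0.2522 = 5.120 × 10^-3 mol
n(C6H8O6) in each aliquot = 5.120 × 10^-3 mol (1:1 ratio)
n(C6H8O6) in the whole flask = 5.120 × 10^-3 × 100.0/20.00 = 0.02560 mol
mass of C6H8O6 = 0.02560 × 176.12 = 4.508 g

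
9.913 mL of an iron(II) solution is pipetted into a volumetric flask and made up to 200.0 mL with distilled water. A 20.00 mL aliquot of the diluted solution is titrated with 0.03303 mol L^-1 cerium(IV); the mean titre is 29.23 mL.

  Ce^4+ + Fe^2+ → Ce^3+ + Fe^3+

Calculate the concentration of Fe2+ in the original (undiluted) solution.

n(Ce4+) = 0.02923 × 0.03303 = 9.655 × 10^-4 mol
n(Fe2+) in the aliquot = 9.655 × 10^-4 mol (1:1 ratio)
[Fe2+]_dilute = 9.655 × 10^-4 / 0.02000 = 0.04827 mol/L
Dilution factor = 200.0 / 9.913 = 20.18
[Fe2+]_stock = 0.04827 × 20.18 = 0.9739 mol/L

0.9739 mol/L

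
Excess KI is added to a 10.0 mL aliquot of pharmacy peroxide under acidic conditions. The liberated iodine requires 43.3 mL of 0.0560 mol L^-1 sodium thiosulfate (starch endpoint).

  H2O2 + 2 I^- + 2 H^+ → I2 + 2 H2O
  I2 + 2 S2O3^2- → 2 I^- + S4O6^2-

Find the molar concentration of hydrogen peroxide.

n(S2O3^2-) = 0.0433 × 0.0560 = 2.42 × 10^-3 mol
n(I2) = n(S2O3^2-)/2 = 1.21 × 10^-3 mol
n(H2O2) in the aliquot = 1.21 × 10^-3 mol (1:1 ratio)
[H2O2] = 1.21 × 10^-3 / 0.0100 = 0.121 mol/L

0.121 mol/L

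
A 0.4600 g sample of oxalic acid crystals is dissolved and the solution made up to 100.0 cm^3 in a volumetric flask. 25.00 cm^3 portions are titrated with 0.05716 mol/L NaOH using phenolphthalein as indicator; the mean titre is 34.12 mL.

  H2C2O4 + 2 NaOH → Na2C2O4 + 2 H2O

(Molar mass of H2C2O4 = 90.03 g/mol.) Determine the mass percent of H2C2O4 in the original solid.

n(NaOH) per titration = 0.03412 × 0.05716 = 1.950 × 10^-3 mol
From the 1:2 ratio, n(H2C2O4) in each aliquot = 1/2 × 1.950 × 10^-3 = 9.751 × 10^-4 mol
n(H2C2O4) in the whole flask = 9.751 × 10^-4 × 100.0/25.00 = 3.901 × 10^-3 mol
mass of H2C2O4 = 3.901 × 10^-3 × 90.03 = 0.3512 g
% H2C2O4 = 0.3512 / 0.4600 × 100 = 76.34 %

76.34 %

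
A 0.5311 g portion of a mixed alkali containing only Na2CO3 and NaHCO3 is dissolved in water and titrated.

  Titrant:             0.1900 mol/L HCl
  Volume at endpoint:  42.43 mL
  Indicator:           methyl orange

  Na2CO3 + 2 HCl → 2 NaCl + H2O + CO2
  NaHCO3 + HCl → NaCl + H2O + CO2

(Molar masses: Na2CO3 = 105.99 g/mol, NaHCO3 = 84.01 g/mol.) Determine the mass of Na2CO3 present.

0.2497 g

n(HCl) = 0.04243 × 0.1900 = 8.062 × 10^-3 mol
Let x = n(Na2CO3), y = n(NaHCO3).
Titrant: 2x + 1y = 8.062 × 10^-3;  mass: 105.99x + 84.01y = 0.5311
Solving, x = 2.356 × 10^-3 mol, y = 3.349 × 10^-3 mol
mass of Na2CO3 = 2.356 × 10^-3 × 105.99 = 0.2497 g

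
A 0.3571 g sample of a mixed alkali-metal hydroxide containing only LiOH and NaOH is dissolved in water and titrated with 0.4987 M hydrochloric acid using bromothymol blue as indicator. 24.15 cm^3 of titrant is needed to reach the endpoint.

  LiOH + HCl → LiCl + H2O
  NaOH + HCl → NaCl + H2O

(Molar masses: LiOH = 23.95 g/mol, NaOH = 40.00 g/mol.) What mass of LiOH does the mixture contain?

n(HCl) = 0.02415 × 0.4987 = 0.01204 mol
Let x = n(LiOH), y = n(NaOH).
Titrant: 1x + 1y = 0.01204;  mass: 23.95x + 40.00y = 0.3571
Solving, x = 7.766 × 10^-3 mol, y = 4.278 × 10^-3 mol
mass of LiOH = 7.766 × 10^-3 × 23.95 = 0.1860 g

0.1860 g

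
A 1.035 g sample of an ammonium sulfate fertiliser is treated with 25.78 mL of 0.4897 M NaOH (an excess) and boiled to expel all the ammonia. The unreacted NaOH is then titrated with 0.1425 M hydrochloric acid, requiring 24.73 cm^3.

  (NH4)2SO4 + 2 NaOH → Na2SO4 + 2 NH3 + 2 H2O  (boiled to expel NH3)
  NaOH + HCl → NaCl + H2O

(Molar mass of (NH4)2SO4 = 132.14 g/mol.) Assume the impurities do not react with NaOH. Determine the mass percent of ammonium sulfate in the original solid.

n(NaOH) added = 0.02578 × 0.4897 = 0.01262 mol
n(HCl) used in back-titration = 0.02473 × 0.1425 = 3.524 × 10^-3 mol
n(NaOH) left over = 3.524 × 10^-3 mol (1:1 ratio)
n(NaOH) consumed by analyte = 0.01262 − 3.524 × 10^-3 = 9.100 × 10^-3 mol
From the 1:2 ratio, n((NH4)2SO4) = 1/2 × 9.100 × 10^-3 = 4.550 × 10^-3 mol
mass of (NH4)2SO4 = 4.550 × 10^-3 × 132.14 = 0.6013 g
% (NH4)2SO4 = 0.6013 / 1.035 × 100 = 58.09 %

58.09 %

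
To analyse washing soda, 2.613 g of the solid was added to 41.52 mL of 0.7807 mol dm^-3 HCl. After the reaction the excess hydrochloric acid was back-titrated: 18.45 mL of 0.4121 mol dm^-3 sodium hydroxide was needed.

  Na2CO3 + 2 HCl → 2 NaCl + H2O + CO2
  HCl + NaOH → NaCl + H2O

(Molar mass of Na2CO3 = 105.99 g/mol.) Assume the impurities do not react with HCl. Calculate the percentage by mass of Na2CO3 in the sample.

n(HCl) added = 0.04152 × 0.7807 = 0.03241 mol
n(NaOH) used in back-titration = 0.01845 × 0.4121 = 7.603 × 10^-3 mol
n(HCl) left over = 7.603 × 10^-3 mol (1:1 ratio)
n(HCl) consumed by analyte = 0.03241 − 7.603 × 10^-3 = 0.02481 mol
From the 1:2 ratio, n(Na2CO3) = 1/2 × 0.02481 = 0.01241 mol
mass of Na2CO3 = 0.01241 × 105.99 = 1.315 g
% Na2CO3 = 1.315 / 2.613 × 100 = 50.32 %

50.32 %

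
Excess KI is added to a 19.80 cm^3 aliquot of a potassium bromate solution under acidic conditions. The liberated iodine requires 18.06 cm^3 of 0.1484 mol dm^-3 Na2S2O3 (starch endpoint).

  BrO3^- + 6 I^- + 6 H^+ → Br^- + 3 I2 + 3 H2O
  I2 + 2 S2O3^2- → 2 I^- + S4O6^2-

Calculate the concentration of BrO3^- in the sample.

n(S2O3^2-) = 0.01806 × 0.1484 = 2.680 × 10^-3 mol
n(I2) = n(S2O3^2-)/2 = 1.340 × 10^-3 mol
From the 1:3 ratio, n(BrO3^-) in the aliquot = 1/3 × 1.340 × 10^-3 = 4.467 × 10^-4 mol
[BrO3^-] = 4.467 × 10^-4 / 0.01980 = 0.02256 mol/L

0.02256 mol/L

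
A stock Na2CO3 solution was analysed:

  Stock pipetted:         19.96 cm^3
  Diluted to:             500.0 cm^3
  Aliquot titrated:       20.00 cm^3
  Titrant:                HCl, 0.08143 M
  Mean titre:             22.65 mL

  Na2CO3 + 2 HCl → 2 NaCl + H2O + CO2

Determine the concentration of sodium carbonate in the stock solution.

1.155 M

n(HCl) = 0.02265 × 0.08143 = 1.844 × 10^-3 mol
From the 1:2 ratio, n(Na2CO3) in the aliquot = 1/2 × 1.844 × 10^-3 = 9.222 × 10^-4 mol
[Na2CO3]_dilute = 9.222 × 10^-4 / 0.02000 = 0.04611 mol/L
Dilution factor = 500.0 / 19.96 = 25.05
[Na2CO3]_stock = 0.04611 × 25.05 = 1.155 mol/L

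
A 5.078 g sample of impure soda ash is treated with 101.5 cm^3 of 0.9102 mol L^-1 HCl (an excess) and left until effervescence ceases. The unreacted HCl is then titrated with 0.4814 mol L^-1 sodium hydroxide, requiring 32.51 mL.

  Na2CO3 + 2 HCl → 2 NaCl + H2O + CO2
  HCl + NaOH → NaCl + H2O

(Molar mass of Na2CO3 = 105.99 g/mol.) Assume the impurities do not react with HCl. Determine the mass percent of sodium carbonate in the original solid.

80.08 %

n(HCl) added = 0.1015 × 0.9102 = 0.09239 mol
n(NaOH) used in back-titration = 0.03251 × 0.4814 = 0.01565 mol
n(HCl) left over = 0.01565 mol (1:1 ratio)
n(HCl) consumed by analyte = 0.09239 − 0.01565 = 0.07673 mol
From the 1:2 ratio, n(Na2CO3) = 1/2 × 0.07673 = 0.03837 mol
mass of Na2CO3 = 0.03837 × 105.99 = 4.067 g
% Na2CO3 = 4.067 / 5.078 × 100 = 80.08 %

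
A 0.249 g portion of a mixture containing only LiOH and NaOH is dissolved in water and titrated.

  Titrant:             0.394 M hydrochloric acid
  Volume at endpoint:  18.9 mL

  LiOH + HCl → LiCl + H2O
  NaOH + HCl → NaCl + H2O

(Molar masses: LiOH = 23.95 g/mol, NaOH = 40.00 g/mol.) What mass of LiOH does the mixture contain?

n(HCl) = 0.0189 × 0.394 = 7.45 × 10^-3 mol
Let x = n(LiOH), y = n(NaOH).
Titrant: 1x + 1y = 7.45 × 10^-3;  mass: 23.95x + 40.00y = 0.249
Solving, x = 3.04 × 10^-3 mol, y = 4.40 × 10^-3 mol
mass of LiOH = 3.04 × 10^-3 × 23.95 = 0.0729 g

0.0729 g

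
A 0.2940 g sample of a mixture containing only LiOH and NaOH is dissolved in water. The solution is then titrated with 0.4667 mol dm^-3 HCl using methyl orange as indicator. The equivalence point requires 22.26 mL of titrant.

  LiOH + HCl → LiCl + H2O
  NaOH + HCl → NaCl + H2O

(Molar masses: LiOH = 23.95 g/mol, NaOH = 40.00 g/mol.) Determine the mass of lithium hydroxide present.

n(HCl) = 0.02226 × 0.4667 = 0.01039 mol
Let x = n(LiOH), y = n(NaOH).
Titrant: 1x + 1y = 0.01039;  mass: 23.95x + 40.00y = 0.2940
Solving, x = 7.573 × 10^-3 mol, y = 2.816 × 10^-3 mol
mass of LiOH = 7.573 × 10^-3 × 23.95 = 0.1814 g

0.1814 g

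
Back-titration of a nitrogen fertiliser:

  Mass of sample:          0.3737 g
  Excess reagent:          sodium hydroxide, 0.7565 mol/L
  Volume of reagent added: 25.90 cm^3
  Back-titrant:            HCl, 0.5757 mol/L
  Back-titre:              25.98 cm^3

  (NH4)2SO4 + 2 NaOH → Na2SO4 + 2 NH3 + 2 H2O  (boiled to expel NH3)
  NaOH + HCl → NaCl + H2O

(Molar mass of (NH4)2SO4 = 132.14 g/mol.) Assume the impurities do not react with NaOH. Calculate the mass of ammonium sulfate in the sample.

0.3063 g

n(NaOH) added = 0.02590 × 0.7565 = 0.01959 mol
n(HCl) used in back-titration = 0.02598 × 0.5757 = 0.01496 mol
n(NaOH) left over = 0.01496 mol (1:1 ratio)
n(NaOH) consumed by analyte = 0.01959 − 0.01496 = 4.637 × 10^-3 mol
From the 1:2 ratio, n((NH4)2SO4) = 1/2 × 4.637 × 10^-3 = 2.318 × 10^-3 mol
mass of (NH4)2SO4 = 2.318 × 10^-3 × 132.14 = 0.3063 g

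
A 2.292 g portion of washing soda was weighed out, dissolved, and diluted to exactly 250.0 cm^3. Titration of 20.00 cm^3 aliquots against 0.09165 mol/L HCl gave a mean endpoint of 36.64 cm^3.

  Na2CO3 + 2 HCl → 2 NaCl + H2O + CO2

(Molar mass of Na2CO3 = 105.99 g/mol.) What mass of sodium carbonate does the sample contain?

n(HCl) per titration = 0.03664 × 0.09165 = 3.358 × 10^-3 mol
From the 1:2 ratio, n(Na2CO3) in each aliquot = 1/2 × 3.358 × 10^-3 = 1.679 × 10^-3 mol
n(Na2CO3) in the whole flask = 1.679 × 10^-3 × 250.0/20.00 = 0.02099 mol
mass of Na2CO3 = 0.02099 × 105.99 = 2.225 g

2.225 g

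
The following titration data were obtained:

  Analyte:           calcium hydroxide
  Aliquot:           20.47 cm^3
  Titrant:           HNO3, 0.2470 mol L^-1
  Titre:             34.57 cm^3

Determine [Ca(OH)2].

Ca(OH)2 + 2 HNO3 → Ca(NO3)2 + 2 H2O
n(HNO3) = 0.03457 L × 0.2470 mol/L = 8.539 × 10^-3 mol
From the 1:2 mole ratio, n(Ca(OH)2) = 1/2 × 8.539 × 10^-3 = 4.269 × 10^-3 mol
[Ca(OH)2] = 4.269 × 10^-3 mol / 0.02047 L = 0.2086 mol/L

0.2086 mol/L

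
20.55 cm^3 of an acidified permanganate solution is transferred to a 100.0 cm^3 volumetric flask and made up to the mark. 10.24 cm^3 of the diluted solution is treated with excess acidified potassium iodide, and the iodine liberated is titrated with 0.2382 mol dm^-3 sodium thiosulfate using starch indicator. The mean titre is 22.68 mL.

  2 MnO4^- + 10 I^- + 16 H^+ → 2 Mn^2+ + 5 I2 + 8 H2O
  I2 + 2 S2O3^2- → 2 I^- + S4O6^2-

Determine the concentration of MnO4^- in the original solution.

n(S2O3^2-) = 0.02268 × 0.2382 = 5.402 × 10^-3 mol
n(I2) = n(S2O3^2-)/2 = 2.701 × 10^-3 mol
From the 2:5 ratio, n(MnO4^-) in the aliquot = 2/5 × 2.701 × 10^-3 = 1.080 × 10^-3 mol
[MnO4^-]_dilute = 1.080 × 10^-3 / 0.01024 = 0.1055 mol/L
[MnO4^-]_original = 0.1055 × 100.0/20.55 = 0.5135 mol/L

0.5135 mol/L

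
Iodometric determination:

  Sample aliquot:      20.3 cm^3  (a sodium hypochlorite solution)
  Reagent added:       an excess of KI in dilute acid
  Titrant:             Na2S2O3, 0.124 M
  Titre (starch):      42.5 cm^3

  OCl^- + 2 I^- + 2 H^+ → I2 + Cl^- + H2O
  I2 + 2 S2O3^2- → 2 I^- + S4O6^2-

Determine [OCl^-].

n(S2O3^2-) = 0.0425 × 0.124 = 5.27 × 10^-3 mol
n(I2) = n(S2O3^2-)/2 = 2.63 × 10^-3 mol
n(OCl^-) in the aliquot = 2.63 × 10^-3 mol (1:1 ratio)
[OCl^-] = 2.63 × 10^-3 / 0.0203 = 0.130 mol/L

0.130 M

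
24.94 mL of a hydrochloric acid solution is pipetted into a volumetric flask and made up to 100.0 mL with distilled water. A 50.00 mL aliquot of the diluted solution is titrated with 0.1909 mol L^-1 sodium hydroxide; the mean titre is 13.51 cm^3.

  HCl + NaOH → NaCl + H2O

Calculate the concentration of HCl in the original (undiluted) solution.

n(NaOH) = 0.01351 × 0.1909 = 2.579 × 10^-3 mol
n(HCl) in the aliquot = 2.579 × 10^-3 mol (1:1 ratio)
[HCl]_dilute = 2.579 × 10^-3 / 0.05000 = 0.05158 mol/L
Dilution factor = 100.0 / 24.94 = 4.010
[HCl]_stock = 0.05158 × 4.010 = 0.2068 mol/L

0.2068 mol/L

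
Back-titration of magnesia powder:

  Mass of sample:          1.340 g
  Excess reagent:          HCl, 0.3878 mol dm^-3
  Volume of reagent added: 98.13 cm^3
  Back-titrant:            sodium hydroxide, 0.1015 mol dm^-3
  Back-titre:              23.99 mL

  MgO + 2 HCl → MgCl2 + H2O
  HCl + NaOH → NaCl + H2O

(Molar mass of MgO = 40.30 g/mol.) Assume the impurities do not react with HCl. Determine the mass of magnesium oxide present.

n(HCl) added = 0.09813 × 0.3878 = 0.03805 mol
n(NaOH) used in back-titration = 0.02399 × 0.1015 = 2.435 × 10^-3 mol
n(HCl) left over = 2.435 × 10^-3 mol (1:1 ratio)
n(HCl) consumed by analyte = 0.03805 − 2.435 × 10^-3 = 0.03562 mol
From the 1:2 ratio, n(MgO) = 1/2 × 0.03562 = 0.01781 mol
mass of MgO = 0.01781 × 40.30 = 0.7177 g

0.7177 g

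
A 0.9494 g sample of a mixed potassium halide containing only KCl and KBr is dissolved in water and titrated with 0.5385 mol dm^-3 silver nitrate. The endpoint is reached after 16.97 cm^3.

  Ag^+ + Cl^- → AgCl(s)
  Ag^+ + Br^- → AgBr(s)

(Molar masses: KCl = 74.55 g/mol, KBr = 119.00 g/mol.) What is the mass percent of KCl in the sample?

n(AgNO3) = 0.01697 × 0.5385 = 9.138 × 10^-3 mol
Let x = n(KCl), y = n(KBr).
Titrant: 1x + 1y = 9.138 × 10^-3;  mass: 74.55x + 119.00y = 0.9494
Solving, x = 3.106 × 10^-3 mol, y = 6.032 × 10^-3 mol
mass of KCl = 3.106 × 10^-3 × 74.55 = 0.2316 g
% KCl = 0.2316 / 0.9494 × 100 = 24.39 %

24.39 %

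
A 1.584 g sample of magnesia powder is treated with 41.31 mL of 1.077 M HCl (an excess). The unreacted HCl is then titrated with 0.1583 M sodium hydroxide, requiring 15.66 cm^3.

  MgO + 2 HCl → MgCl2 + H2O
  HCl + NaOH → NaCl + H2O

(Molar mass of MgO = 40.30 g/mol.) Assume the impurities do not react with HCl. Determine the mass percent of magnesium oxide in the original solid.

53.44 %

n(HCl) added = 0.04131 × 1.077 = 0.04449 mol
n(NaOH) used in back-titration = 0.01566 × 0.1583 = 2.479 × 10^-3 mol
n(HCl) left over = 2.479 × 10^-3 mol (1:1 ratio)
n(HCl) consumed by analyte = 0.04449 − 2.479 × 10^-3 = 0.04201 mol
From the 1:2 ratio, n(MgO) = 1/2 × 0.04201 = 0.02101 mol
mass of MgO = 0.02101 × 40.30 = 0.8465 g
% MgO = 0.8465 / 1.584 × 100 = 53.44 %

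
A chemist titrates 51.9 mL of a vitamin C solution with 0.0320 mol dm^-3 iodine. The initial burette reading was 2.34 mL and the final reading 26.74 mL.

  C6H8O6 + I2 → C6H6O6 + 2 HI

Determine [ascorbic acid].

n(I2) = 0.0244 L × 0.0320 mol/L = 7.81 × 10^-4 mol
n(C6H8O6) = 7.81 × 10^-4 mol (1:1 mole ratio)
[C6H8O6] = 7.81 × 10^-4 mol / 0.0519 L = 0.0150 mol/L

0.0150 mol/L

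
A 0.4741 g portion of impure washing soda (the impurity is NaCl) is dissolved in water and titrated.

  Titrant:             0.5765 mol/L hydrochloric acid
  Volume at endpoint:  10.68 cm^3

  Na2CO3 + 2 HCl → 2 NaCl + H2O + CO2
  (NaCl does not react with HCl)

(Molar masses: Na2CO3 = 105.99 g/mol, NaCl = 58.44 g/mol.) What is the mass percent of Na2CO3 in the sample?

n(HCl) = 0.01068 × 0.5765 = 6.157 × 10^-3 mol
Let x = n(Na2CO3), y = n(NaCl).
Titrant: 2x = 6.157 × 10^-3;  mass: 105.99x + 58.44y = 0.4741
Solving, x = 3.079 × 10^-3 mol, y = 2.529 × 10^-3 mol
mass of Na2CO3 = 3.079 × 10^-3 × 105.99 = 0.3263 g
% Na2CO3 = 0.3263 / 0.4741 × 100 = 68.82 %

68.82 %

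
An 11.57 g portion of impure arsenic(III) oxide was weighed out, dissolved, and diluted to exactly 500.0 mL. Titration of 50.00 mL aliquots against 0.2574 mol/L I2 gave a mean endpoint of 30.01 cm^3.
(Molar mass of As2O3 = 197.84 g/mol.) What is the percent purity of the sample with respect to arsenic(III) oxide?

66.04 %

As2O3 + 2 I2 + 2 H2O → As2O5 + 4 HI
n(I2) per titration = 0.03001 × 0.2574 = 7.725 × 10^-3 mol
From the 1:2 ratio, n(As2O3) in each aliquot = 1/2 × 7.725 × 10^-3 = 3.862 × 10^-3 mol
n(As2O3) in the whole flask = 3.862 × 10^-3 × 500.0/50.00 = 0.03862 mol
mass of As2O3 = 0.03862 × 197.84 = 7.641 g
% As2O3 = 7.641 / 11.57 × 100 = 66.04 %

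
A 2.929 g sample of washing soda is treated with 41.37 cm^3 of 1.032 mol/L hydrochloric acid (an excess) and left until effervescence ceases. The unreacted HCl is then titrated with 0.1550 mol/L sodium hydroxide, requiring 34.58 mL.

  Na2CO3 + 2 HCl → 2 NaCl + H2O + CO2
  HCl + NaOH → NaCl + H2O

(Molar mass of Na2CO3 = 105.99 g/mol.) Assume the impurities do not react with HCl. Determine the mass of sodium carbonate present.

n(HCl) added = 0.04137 × 1.032 = 0.04269 mol
n(NaOH) used in back-titration = 0.03458 × 0.1550 = 5.360 × 10^-3 mol
n(HCl) left over = 5.360 × 10^-3 mol (1:1 ratio)
n(HCl) consumed by analyte = 0.04269 − 5.360 × 10^-3 = 0.03733 mol
From the 1:2 ratio, n(Na2CO3) = 1/2 × 0.03733 = 0.01867 mol
mass of Na2CO3 = 0.01867 × 105.99 = 1.979 g

1.979 g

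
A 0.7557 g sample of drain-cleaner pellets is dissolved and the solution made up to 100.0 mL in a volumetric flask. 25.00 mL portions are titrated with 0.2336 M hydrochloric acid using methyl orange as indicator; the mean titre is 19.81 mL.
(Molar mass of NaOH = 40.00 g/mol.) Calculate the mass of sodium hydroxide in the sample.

NaOH + HCl → NaCl + H2O
n(HCl) per titration = 0.01981 × 0.2336 = 4.628 × 10^-3 mol
n(NaOH) in each aliquot = 4.628 × 10^-3 mol (1:1 ratio)
n(NaOH) in the whole flask = 4.628 × 10^-3 × 100.0/25.00 = 0.01851 mol
mass of NaOH = 0.01851 × 40.00 = 0.7404 g

0.7404 g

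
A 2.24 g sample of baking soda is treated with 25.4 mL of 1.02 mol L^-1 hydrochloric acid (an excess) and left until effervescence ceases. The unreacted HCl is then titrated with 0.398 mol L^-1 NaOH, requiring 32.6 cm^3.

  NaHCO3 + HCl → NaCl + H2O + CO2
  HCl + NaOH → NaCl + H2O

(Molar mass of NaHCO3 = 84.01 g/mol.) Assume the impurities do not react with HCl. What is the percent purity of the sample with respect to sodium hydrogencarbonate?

48.5 %

n(HCl) added = 0.0254 × 1.02 = 0.0259 mol
n(NaOH) used in back-titration = 0.0326 × 0.398 = 0.0130 mol
n(HCl) left over = 0.0130 mol (1:1 ratio)
n(HCl) consumed by analyte = 0.0259 − 0.0130 = 0.0129 mol
n(NaHCO3) = 0.0129 mol (1:1 ratio)
mass of NaHCO3 = 0.0129 × 84.01 = 1.09 g
% NaHCO3 = 1.09 / 2.24 × 100 = 48.5 %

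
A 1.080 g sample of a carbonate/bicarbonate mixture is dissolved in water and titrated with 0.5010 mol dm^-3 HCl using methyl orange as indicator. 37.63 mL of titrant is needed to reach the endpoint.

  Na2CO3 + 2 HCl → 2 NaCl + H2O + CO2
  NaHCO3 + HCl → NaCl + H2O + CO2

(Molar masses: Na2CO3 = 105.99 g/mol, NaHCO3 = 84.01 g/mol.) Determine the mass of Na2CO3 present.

0.8609 g

n(HCl) = 0.03763 × 0.5010 = 0.01885 mol
Let x = n(Na2CO3), y = n(NaHCO3).
Titrant: 2x + 1y = 0.01885;  mass: 105.99x + 84.01y = 1.080
Solving, x = 8.122 × 10^-3 mol, y = 2.609 × 10^-3 mol
mass of Na2CO3 = 8.122 × 10^-3 × 105.99 = 0.8609 g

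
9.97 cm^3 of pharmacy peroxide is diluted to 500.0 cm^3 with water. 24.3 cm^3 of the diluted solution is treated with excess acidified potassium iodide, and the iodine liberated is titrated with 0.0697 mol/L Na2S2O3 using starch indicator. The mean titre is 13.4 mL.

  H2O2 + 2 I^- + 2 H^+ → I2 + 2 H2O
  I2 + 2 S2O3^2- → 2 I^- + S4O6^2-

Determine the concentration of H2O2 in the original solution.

n(S2O3^2-) = 0.0134 × 0.0697 = 9.34 × 10^-4 mol
n(I2) = n(S2O3^2-)/2 = 4.67 × 10^-4 mol
n(H2O2) in the aliquot = 4.67 × 10^-4 mol (1:1 ratio)
[H2O2]_dilute = 4.67 × 10^-4 / 0.0243 = 0.0192 mol/L
[H2O2]_original = 0.0192 × 500.0/9.97 = 0.964 mol/L

0.964 mol/L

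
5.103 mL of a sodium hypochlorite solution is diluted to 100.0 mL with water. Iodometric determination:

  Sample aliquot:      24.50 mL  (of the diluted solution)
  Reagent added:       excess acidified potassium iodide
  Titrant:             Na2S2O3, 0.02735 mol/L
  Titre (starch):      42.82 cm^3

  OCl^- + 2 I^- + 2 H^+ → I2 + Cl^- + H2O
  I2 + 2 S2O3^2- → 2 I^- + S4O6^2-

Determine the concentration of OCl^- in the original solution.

0.4684 mol/L

n(S2O3^2-) = 0.04282 × 0.02735 = 1.171 × 10^-3 mol
n(I2) = n(S2O3^2-)/2 = 5.856 × 10^-4 mol
n(OCl^-) in the aliquot = 5.856 × 10^-4 mol (1:1 ratio)
[OCl^-]_dilute = 5.856 × 10^-4 / 0.02450 = 0.02390 mol/L
[OCl^-]_original = 0.02390 × 100.0/5.103 = 0.4684 mol/L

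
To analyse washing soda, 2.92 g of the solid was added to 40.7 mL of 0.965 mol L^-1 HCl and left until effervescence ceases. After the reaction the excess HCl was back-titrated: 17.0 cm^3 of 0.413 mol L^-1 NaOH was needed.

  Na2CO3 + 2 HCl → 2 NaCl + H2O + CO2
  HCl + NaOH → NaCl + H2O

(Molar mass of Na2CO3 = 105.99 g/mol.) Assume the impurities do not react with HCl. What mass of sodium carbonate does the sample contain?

n(HCl) added = 0.0407 × 0.965 = 0.0393 mol
n(NaOH) used in back-titration = 0.0170 × 0.413 = 7.02 × 10^-3 mol
n(HCl) left over = 7.02 × 10^-3 mol (1:1 ratio)
n(HCl) consumed by analyte = 0.0393 − 7.02 × 10^-3 = 0.0323 mol
From the 1:2 ratio, n(Na2CO3) = 1/2 × 0.0323 = 0.0161 mol
mass of Na2CO3 = 0.0161 × 105.99 = 1.71 g

1.71 g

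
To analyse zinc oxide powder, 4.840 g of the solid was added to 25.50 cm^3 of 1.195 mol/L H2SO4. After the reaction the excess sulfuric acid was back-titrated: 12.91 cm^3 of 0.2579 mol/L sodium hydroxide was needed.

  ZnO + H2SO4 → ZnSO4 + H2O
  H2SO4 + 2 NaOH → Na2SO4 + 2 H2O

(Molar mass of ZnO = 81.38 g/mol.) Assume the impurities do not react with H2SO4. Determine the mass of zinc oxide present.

n(H2SO4) added = 0.02550 × 1.195 = 0.03047 mol
n(NaOH) used in back-titration = 0.01291 × 0.2579 = 3.329 × 10^-3 mol
From the 1:2 ratio, n(H2SO4) left over = 1/2 × 3.329 × 10^-3 = 1.665 × 10^-3 mol
n(H2SO4) consumed by analyte = 0.03047 − 1.665 × 10^-3 = 0.02881 mol
n(ZnO) = 0.02881 mol (1:1 ratio)
mass of ZnO = 0.02881 × 81.38 = 2.344 g

2.344 g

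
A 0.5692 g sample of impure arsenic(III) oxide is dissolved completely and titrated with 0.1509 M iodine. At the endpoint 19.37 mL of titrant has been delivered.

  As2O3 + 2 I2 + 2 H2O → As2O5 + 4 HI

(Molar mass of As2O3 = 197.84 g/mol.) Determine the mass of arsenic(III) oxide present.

0.2891 g

n(I2) = 0.01937 L × 0.1509 mol/L = 2.923 × 10^-3 mol
From the 1:2 ratio, n(As2O3) = 1/2 × 2.923 × 10^-3 = 1.461 × 10^-3 mol
mass of As2O3 = 1.461 × 10^-3 × 197.84 g/mol = 0.2891 g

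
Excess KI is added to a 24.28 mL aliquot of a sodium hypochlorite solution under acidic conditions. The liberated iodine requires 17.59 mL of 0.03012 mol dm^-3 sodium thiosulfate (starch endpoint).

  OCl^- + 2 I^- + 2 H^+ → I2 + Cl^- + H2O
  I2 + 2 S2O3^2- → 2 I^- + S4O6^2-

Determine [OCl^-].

n(S2O3^2-) = 0.01759 × 0.03012 = 5.298 × 10^-4 mol
n(I2) = n(S2O3^2-)/2 = 2.649 × 10^-4 mol
n(OCl^-) in the aliquot = 2.649 × 10^-4 mol (1:1 ratio)
[OCl^-] = 2.649 × 10^-4 / 0.02428 = 0.01091 mol/L

0.01091 mol/L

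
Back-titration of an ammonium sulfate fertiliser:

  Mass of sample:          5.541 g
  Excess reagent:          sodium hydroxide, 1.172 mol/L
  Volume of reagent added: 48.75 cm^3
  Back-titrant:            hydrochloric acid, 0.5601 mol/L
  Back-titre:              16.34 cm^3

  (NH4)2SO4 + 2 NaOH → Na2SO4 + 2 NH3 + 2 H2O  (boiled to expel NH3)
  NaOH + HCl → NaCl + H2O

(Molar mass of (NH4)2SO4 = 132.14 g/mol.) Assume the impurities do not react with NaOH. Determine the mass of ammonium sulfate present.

3.170 g

n(NaOH) added = 0.04875 × 1.172 = 0.05713 mol
n(HCl) used in back-titration = 0.01634 × 0.5601 = 9.152 × 10^-3 mol
n(NaOH) left over = 9.152 × 10^-3 mol (1:1 ratio)
n(NaOH) consumed by analyte = 0.05713 − 9.152 × 10^-3 = 0.04798 mol
From the 1:2 ratio, n((NH4)2SO4) = 1/2 × 0.04798 = 0.02399 mol
mass of (NH4)2SO4 = 0.02399 × 132.14 = 3.170 g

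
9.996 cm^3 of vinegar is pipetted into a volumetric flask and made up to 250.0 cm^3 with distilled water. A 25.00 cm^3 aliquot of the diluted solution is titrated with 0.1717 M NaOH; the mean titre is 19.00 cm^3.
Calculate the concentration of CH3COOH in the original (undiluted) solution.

CH3COOH + NaOH → CH3COONa + H2O
n(NaOH) = 0.01900 × 0.1717 = 3.262 × 10^-3 mol
n(CH3COOH) in the aliquot = 3.262 × 10^-3 mol (1:1 ratio)
[CH3COOH]_dilute = 3.262 × 10^-3 / 0.02500 = 0.1305 mol/L
Dilution factor = 250.0 / 9.996 = 25.01
[CH3COOH]_stock = 0.1305 × 25.01 = 3.264 mol/L

3.264 M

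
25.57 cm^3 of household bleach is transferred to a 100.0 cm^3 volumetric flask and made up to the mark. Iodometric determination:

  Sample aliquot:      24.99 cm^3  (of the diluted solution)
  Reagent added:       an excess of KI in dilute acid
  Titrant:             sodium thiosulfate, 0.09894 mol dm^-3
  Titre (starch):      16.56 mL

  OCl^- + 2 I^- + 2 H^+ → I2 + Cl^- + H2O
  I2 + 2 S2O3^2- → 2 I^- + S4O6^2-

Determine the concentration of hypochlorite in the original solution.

0.1282 mol/L

n(S2O3^2-) = 0.01656 × 0.09894 = 1.638 × 10^-3 mol
n(I2) = n(S2O3^2-)/2 = 8.192 × 10^-4 mol
n(OCl^-) in the aliquot = 8.192 × 10^-4 mol (1:1 ratio)
[OCl^-]_dilute = 8.192 × 10^-4 / 0.02499 = 0.03278 mol/L
[OCl^-]_original = 0.03278 × 100.0/25.57 = 0.1282 mol/L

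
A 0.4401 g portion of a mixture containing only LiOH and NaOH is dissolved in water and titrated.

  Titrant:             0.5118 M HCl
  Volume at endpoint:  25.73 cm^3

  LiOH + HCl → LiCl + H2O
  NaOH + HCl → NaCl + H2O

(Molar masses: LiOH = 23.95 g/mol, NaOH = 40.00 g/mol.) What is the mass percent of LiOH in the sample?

n(HCl) = 0.02573 × 0.5118 = 0.01317 mol
Let x = n(LiOH), y = n(NaOH).
Titrant: 1x + 1y = 0.01317;  mass: 23.95x + 40.00y = 0.4401
Solving, x = 5.398 × 10^-3 mol, y = 7.770 × 10^-3 mol
mass of LiOH = 5.398 × 10^-3 × 23.95 = 0.1293 g
% LiOH = 0.1293 / 0.4401 × 100 = 29.38 %

29.38 %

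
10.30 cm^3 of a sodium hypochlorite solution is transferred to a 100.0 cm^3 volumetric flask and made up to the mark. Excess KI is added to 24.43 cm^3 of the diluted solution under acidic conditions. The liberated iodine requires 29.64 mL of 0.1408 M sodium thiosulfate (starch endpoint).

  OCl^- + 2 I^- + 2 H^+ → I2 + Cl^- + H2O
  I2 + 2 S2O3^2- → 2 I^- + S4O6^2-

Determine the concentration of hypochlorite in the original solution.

n(S2O3^2-) = 0.02964 × 0.1408 = 4.173 × 10^-3 mol
n(I2) = n(S2O3^2-)/2 = 2.087 × 10^-3 mol
n(OCl^-) in the aliquot = 2.087 × 10^-3 mol (1:1 ratio)
[OCl^-]_dilute = 2.087 × 10^-3 / 0.02443 = 0.08541 mol/L
[OCl^-]_original = 0.08541 × 100.0/10.30 = 0.8293 mol/L

0.8293 M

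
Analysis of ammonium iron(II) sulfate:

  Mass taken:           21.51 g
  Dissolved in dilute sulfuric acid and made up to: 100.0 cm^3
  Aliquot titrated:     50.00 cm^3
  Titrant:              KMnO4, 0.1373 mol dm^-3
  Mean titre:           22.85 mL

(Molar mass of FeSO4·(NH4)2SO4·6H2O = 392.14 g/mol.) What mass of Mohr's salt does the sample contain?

12.30 g

MnO4^- + 5 Fe^2+ + 8 H^+ → Mn^2+ + 5 Fe^3+ + 4 H2O
n(KMnO4) per titration = 0.02285 × 0.1373 = 3.137 × 10^-3 mol
From the 5:1 ratio, n(FeSO4·(NH4)2SO4·6H2O) in each aliquot = 5/1 × 3.137 × 10^-3 = 0.01569 mol
n(FeSO4·(NH4)2SO4·6H2O) in the whole flask = 0.01569 × 100.0/50.00 = 0.03137 mol
mass of FeSO4·(NH4)2SO4·6H2O = 0.03137 × 392.14 = 12.30 g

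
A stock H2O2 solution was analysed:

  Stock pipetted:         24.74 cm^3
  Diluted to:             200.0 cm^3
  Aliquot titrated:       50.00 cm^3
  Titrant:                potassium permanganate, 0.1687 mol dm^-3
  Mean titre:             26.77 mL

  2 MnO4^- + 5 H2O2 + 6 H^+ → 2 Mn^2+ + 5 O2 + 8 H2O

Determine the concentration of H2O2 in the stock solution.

1.825 mol/L

n(KMnO4) = 0.02677 × 0.1687 = 4.516 × 10^-3 mol
From the 5:2 ratio, n(H2O2) in the aliquot = 5/2 × 4.516 × 10^-3 = 0.01129 mol
[H2O2]_dilute = 0.01129 / 0.05000 = 0.2258 mol/L
Dilution factor = 200.0 / 24.74 = 8.084
[H2O2]_stock = 0.2258 × 8.084 = 1.825 mol/L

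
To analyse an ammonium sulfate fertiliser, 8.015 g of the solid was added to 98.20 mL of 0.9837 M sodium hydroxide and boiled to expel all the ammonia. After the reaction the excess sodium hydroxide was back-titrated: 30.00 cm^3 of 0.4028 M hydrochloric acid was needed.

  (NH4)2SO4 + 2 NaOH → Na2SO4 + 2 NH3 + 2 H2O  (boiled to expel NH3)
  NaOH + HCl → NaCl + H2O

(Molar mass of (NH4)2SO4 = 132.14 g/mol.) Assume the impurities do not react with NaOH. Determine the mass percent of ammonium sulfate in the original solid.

n(NaOH) added = 0.09820 × 0.9837 = 0.09660 mol
n(HCl) used in back-titration = 0.03000 × 0.4028 = 0.01208 mol
n(NaOH) left over = 0.01208 mol (1:1 ratio)
n(NaOH) consumed by analyte = 0.09660 − 0.01208 = 0.08452 mol
From the 1:2 ratio, n((NH4)2SO4) = 1/2 × 0.08452 = 0.04226 mol
mass of (NH4)2SO4 = 0.04226 × 132.14 = 5.584 g
% (NH4)2SO4 = 5.584 / 8.015 × 100 = 69.67 %

69.67 %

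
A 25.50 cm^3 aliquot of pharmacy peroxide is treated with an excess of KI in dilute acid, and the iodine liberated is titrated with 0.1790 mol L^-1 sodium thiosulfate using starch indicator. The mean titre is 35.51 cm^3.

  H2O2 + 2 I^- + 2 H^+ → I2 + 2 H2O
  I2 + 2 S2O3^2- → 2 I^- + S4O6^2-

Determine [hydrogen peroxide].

0.1246 mol/L

n(S2O3^2-) = 0.03551 × 0.1790 = 6.356 × 10^-3 mol
n(I2) = n(S2O3^2-)/2 = 3.178 × 10^-3 mol
n(H2O2) in the aliquot = 3.178 × 10^-3 mol (1:1 ratio)
[H2O2] = 3.178 × 10^-3 / 0.02550 = 0.1246 mol/L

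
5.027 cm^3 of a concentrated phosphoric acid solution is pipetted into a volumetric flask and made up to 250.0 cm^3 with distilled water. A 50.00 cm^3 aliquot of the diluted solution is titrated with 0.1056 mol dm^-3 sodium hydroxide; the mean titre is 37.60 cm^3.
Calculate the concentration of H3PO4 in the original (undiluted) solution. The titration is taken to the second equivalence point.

H3PO4 + 2 NaOH → Na2HPO4 + 2 H2O
n(NaOH) = 0.03760 × 0.1056 = 3.971 × 10^-3 mol
From the 1:2 ratio, n(H3PO4) in the aliquot = 1/2 × 3.971 × 10^-3 = 1.985 × 10^-3 mol
[H3PO4]_dilute = 1.985 × 10^-3 / 0.05000 = 0.03971 mol/L
Dilution factor = 250.0 / 5.027 = 49.73
[H3PO4]_stock = 0.03971 × 49.73 = 1.975 mol/L

1.975 mol/L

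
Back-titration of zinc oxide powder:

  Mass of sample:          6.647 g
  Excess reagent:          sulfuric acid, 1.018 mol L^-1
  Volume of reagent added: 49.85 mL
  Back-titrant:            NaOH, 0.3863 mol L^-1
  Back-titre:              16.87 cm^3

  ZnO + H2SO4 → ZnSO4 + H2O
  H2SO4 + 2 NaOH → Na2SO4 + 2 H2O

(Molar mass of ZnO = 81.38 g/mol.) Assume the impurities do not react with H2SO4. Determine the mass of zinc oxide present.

n(H2SO4) added = 0.04985 × 1.018 = 0.05075 mol
n(NaOH) used in back-titration = 0.01687 × 0.3863 = 6.517 × 10^-3 mol
From the 1:2 ratio, n(H2SO4) left over = 1/2 × 6.517 × 10^-3 = 3.258 × 10^-3 mol
n(H2SO4) consumed by analyte = 0.05075 − 3.258 × 10^-3 = 0.04749 mol
n(ZnO) = 0.04749 mol (1:1 ratio)
mass of ZnO = 0.04749 × 81.38 = 3.865 g

3.865 g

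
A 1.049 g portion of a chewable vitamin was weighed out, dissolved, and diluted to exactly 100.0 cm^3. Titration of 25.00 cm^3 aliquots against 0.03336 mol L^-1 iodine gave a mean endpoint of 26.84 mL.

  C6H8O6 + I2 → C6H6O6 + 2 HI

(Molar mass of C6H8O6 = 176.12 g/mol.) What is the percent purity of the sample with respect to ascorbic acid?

60.13 %

n(I2) per titration = 0.02684 × 0.03336 = 8.954 × 10^-4 mol
n(C6H8O6) in each aliquot = 8.954 × 10^-4 mol (1:1 ratio)
n(C6H8O6) in the whole flask = 8.954 × 10^-4 × 100.0/25.00 = 3.582 × 10^-3 mol
mass of C6H8O6 = 3.582 × 10^-3 × 176.12 = 0.6308 g
% C6H8O6 = 0.6308 / 1.049 × 100 = 60.13 %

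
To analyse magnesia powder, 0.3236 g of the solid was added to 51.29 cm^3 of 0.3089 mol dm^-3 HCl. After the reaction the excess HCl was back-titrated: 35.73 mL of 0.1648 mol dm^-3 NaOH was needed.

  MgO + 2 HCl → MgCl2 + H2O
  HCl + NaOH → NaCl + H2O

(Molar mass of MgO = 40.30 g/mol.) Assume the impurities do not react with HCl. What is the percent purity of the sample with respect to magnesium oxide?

n(HCl) added = 0.05129 × 0.3089 = 0.01584 mol
n(NaOH) used in back-titration = 0.03573 × 0.1648 = 5.888 × 10^-3 mol
n(HCl) left over = 5.888 × 10^-3 mol (1:1 ratio)
n(HCl) consumed by analyte = 0.01584 − 5.888 × 10^-3 = 9.955 × 10^-3 mol
From the 1:2 ratio, n(MgO) = 1/2 × 9.955 × 10^-3 = 4.978 × 10^-3 mol
mass of MgO = 4.978 × 10^-3 × 40.30 = 0.2006 g
% MgO = 0.2006 / 0.3236 × 100 = 61.99 %

61.99 %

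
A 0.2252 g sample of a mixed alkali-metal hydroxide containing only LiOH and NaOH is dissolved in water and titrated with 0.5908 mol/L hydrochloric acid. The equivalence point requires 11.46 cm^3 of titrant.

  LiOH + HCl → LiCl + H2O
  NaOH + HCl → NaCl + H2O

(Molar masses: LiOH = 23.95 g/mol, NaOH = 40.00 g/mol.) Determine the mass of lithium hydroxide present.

0.06808 g

n(HCl) = 0.01146 × 0.5908 = 6.771 × 10^-3 mol
Let x = n(LiOH), y = n(NaOH).
Titrant: 1x + 1y = 6.771 × 10^-3;  mass: 23.95x + 40.00y = 0.2252
Solving, x = 2.843 × 10^-3 mol, y = 3.928 × 10^-3 mol
mass of LiOH = 2.843 × 10^-3 × 23.95 = 0.06808 g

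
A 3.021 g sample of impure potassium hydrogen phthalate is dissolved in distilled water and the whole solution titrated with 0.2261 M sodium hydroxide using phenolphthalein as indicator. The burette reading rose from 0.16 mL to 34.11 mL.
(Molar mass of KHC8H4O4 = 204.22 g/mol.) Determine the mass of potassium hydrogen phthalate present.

1.568 g

KHC8H4O4 + NaOH → KNaC8H4O4 + H2O
n(NaOH) = 0.03395 L × 0.2261 mol/L = 7.676 × 10^-3 mol
n(KHC8H4O4) = 7.676 × 10^-3 mol (1:1 ratio)
mass of KHC8H4O4 = 7.676 × 10^-3 × 204.22 g/mol = 1.568 g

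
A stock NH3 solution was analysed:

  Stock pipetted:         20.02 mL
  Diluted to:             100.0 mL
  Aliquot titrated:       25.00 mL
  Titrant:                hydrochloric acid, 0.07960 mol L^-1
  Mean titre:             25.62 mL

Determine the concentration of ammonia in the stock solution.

0.4075 mol/L

NH3 + HCl → NH4Cl
n(HCl) = 0.02562 × 0.07960 = 2.039 × 10^-3 mol
n(NH3) in the aliquot = 2.039 × 10^-3 mol (1:1 ratio)
[NH3]_dilute = 2.039 × 10^-3 / 0.02500 = 0.08157 mol/L
Dilution factor = 100.0 / 20.02 = 4.995
[NH3]_stock = 0.08157 × 4.995 = 0.4075 mol/L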